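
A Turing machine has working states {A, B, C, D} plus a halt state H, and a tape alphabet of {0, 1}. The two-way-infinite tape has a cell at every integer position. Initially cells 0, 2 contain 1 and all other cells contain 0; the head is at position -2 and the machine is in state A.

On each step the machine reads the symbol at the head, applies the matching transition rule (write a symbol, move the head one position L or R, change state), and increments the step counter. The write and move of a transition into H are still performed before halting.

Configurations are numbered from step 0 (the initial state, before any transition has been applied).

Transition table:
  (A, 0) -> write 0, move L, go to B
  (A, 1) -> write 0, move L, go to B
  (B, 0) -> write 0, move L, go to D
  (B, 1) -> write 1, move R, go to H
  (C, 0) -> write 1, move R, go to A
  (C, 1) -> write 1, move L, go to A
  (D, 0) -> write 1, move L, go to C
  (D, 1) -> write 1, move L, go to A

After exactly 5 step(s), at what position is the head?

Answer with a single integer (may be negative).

Step 1: in state A at pos -2, read 0 -> (A,0)->write 0,move L,goto B. Now: state=B, head=-3, tape[-4..3]=00001010 (head:  ^)
Step 2: in state B at pos -3, read 0 -> (B,0)->write 0,move L,goto D. Now: state=D, head=-4, tape[-5..3]=000001010 (head:  ^)
Step 3: in state D at pos -4, read 0 -> (D,0)->write 1,move L,goto C. Now: state=C, head=-5, tape[-6..3]=0010001010 (head:  ^)
Step 4: in state C at pos -5, read 0 -> (C,0)->write 1,move R,goto A. Now: state=A, head=-4, tape[-6..3]=0110001010 (head:   ^)
Step 5: in state A at pos -4, read 1 -> (A,1)->write 0,move L,goto B. Now: state=B, head=-5, tape[-6..3]=0100001010 (head:  ^)

Answer: -5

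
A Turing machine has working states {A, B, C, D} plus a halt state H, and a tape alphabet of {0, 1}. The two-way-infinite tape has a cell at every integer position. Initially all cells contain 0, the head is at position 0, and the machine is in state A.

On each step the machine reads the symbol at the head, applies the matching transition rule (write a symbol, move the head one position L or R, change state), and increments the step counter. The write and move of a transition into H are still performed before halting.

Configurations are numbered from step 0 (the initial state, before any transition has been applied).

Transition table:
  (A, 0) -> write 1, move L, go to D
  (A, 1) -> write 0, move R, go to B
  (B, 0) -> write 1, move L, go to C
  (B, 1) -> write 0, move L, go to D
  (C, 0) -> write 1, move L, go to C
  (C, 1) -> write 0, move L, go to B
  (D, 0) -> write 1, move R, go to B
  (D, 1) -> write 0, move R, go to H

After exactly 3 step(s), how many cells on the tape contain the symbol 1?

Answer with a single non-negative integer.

Step 1: in state A at pos 0, read 0 -> (A,0)->write 1,move L,goto D. Now: state=D, head=-1, tape[-2..1]=0010 (head:  ^)
Step 2: in state D at pos -1, read 0 -> (D,0)->write 1,move R,goto B. Now: state=B, head=0, tape[-2..1]=0110 (head:   ^)
Step 3: in state B at pos 0, read 1 -> (B,1)->write 0,move L,goto D. Now: state=D, head=-1, tape[-2..1]=0100 (head:  ^)
Cells containing 1 after step 3: {-1} -> 1 cell(s)

Answer: 1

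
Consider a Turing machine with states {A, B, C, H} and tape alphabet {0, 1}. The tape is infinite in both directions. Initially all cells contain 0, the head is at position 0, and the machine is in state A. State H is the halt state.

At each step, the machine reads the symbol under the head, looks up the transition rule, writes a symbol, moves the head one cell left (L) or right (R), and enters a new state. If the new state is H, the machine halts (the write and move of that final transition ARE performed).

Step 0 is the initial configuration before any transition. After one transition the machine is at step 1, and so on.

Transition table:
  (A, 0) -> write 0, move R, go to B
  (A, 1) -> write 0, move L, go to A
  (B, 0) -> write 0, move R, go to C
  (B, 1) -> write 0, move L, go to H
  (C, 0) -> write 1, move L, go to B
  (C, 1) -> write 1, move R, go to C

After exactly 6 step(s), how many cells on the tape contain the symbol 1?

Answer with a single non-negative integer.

Step 1: in state A at pos 0, read 0 -> (A,0)->write 0,move R,goto B. Now: state=B, head=1, tape[-1..2]=0000 (head:   ^)
Step 2: in state B at pos 1, read 0 -> (B,0)->write 0,move R,goto C. Now: state=C, head=2, tape[-1..3]=00000 (head:    ^)
Step 3: in state C at pos 2, read 0 -> (C,0)->write 1,move L,goto B. Now: state=B, head=1, tape[-1..3]=00010 (head:   ^)
Step 4: in state B at pos 1, read 0 -> (B,0)->write 0,move R,goto C. Now: state=C, head=2, tape[-1..3]=00010 (head:    ^)
Step 5: in state C at pos 2, read 1 -> (C,1)->write 1,move R,goto C. Now: state=C, head=3, tape[-1..4]=000100 (head:     ^)
Step 6: in state C at pos 3, read 0 -> (C,0)->write 1,move L,goto B. Now: state=B, head=2, tape[-1..4]=000110 (head:    ^)
Cells containing 1 after step 6: {2, 3} -> 2 cell(s)

Answer: 2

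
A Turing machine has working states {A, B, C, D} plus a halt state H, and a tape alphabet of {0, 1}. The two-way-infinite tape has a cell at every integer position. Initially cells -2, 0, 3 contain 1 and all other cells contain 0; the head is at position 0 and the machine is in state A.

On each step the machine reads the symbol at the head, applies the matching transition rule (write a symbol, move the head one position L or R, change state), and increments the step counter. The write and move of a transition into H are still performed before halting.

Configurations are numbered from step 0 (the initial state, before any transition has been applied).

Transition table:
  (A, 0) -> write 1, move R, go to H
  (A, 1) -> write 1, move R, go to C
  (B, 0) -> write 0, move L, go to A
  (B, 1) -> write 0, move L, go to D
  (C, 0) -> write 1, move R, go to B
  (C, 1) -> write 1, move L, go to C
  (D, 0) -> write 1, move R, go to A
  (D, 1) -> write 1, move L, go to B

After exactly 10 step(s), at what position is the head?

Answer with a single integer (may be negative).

Step 1: in state A at pos 0, read 1 -> (A,1)->write 1,move R,goto C. Now: state=C, head=1, tape[-3..4]=01010010 (head:     ^)
Step 2: in state C at pos 1, read 0 -> (C,0)->write 1,move R,goto B. Now: state=B, head=2, tape[-3..4]=01011010 (head:      ^)
Step 3: in state B at pos 2, read 0 -> (B,0)->write 0,move L,goto A. Now: state=A, head=1, tape[-3..4]=01011010 (head:     ^)
Step 4: in state A at pos 1, read 1 -> (A,1)->write 1,move R,goto C. Now: state=C, head=2, tape[-3..4]=01011010 (head:      ^)
Step 5: in state C at pos 2, read 0 -> (C,0)->write 1,move R,goto B. Now: state=B, head=3, tape[-3..4]=01011110 (head:       ^)
Step 6: in state B at pos 3, read 1 -> (B,1)->write 0,move L,goto D. Now: state=D, head=2, tape[-3..4]=01011100 (head:      ^)
Step 7: in state D at pos 2, read 1 -> (D,1)->write 1,move L,goto B. Now: state=B, head=1, tape[-3..4]=01011100 (head:     ^)
Step 8: in state B at pos 1, read 1 -> (B,1)->write 0,move L,goto D. Now: state=D, head=0, tape[-3..4]=01010100 (head:    ^)
Step 9: in state D at pos 0, read 1 -> (D,1)->write 1,move L,goto B. Now: state=B, head=-1, tape[-3..4]=01010100 (head:   ^)
Step 10: in state B at pos -1, read 0 -> (B,0)->write 0,move L,goto A. Now: state=A, head=-2, tape[-3..4]=01010100 (head:  ^)

Answer: -2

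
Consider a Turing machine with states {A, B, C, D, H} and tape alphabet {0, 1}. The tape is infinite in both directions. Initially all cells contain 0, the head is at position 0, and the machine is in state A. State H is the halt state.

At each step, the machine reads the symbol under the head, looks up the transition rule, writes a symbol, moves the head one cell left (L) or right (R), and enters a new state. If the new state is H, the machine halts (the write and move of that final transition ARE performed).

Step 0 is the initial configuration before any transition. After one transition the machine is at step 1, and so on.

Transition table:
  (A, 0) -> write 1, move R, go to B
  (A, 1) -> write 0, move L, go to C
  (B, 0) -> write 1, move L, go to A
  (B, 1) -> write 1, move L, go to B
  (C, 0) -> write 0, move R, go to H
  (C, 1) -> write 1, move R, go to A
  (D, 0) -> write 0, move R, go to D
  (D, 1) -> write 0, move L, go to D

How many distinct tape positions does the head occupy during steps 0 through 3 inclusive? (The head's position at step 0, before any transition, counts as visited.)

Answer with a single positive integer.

Answer: 3

Derivation:
Step 1: in state A at pos 0, read 0 -> (A,0)->write 1,move R,goto B. Now: state=B, head=1, tape[-1..2]=0100 (head:   ^)
Step 2: in state B at pos 1, read 0 -> (B,0)->write 1,move L,goto A. Now: state=A, head=0, tape[-1..2]=0110 (head:  ^)
Step 3: in state A at pos 0, read 1 -> (A,1)->write 0,move L,goto C. Now: state=C, head=-1, tape[-2..2]=00010 (head:  ^)
Head positions at steps 0..3: starting at 0, distinct positions visited = {-1, 0, 1} -> 3 position(s)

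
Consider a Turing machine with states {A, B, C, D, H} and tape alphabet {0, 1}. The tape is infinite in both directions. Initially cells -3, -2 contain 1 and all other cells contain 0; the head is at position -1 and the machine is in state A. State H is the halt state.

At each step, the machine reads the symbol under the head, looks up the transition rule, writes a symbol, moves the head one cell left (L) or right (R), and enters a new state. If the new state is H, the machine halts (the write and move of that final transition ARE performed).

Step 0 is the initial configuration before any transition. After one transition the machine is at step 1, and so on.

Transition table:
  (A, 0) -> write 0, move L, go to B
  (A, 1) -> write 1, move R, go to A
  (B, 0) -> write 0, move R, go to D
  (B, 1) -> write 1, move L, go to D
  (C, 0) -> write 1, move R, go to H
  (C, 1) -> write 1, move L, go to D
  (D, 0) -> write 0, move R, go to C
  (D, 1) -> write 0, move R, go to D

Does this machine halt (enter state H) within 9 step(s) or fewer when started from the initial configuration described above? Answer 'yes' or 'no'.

Step 1: in state A at pos -1, read 0 -> (A,0)->write 0,move L,goto B. Now: state=B, head=-2, tape[-4..0]=01100 (head:   ^)
Step 2: in state B at pos -2, read 1 -> (B,1)->write 1,move L,goto D. Now: state=D, head=-3, tape[-4..0]=01100 (head:  ^)
Step 3: in state D at pos -3, read 1 -> (D,1)->write 0,move R,goto D. Now: state=D, head=-2, tape[-4..0]=00100 (head:   ^)
Step 4: in state D at pos -2, read 1 -> (D,1)->write 0,move R,goto D. Now: state=D, head=-1, tape[-4..0]=00000 (head:    ^)
Step 5: in state D at pos -1, read 0 -> (D,0)->write 0,move R,goto C. Now: state=C, head=0, tape[-4..1]=000000 (head:     ^)
Step 6: in state C at pos 0, read 0 -> (C,0)->write 1,move R,goto H. Now: state=H, head=1, tape[-4..2]=0000100 (head:      ^)
State H reached at step 6; 6 <= 9 -> yes

Answer: yes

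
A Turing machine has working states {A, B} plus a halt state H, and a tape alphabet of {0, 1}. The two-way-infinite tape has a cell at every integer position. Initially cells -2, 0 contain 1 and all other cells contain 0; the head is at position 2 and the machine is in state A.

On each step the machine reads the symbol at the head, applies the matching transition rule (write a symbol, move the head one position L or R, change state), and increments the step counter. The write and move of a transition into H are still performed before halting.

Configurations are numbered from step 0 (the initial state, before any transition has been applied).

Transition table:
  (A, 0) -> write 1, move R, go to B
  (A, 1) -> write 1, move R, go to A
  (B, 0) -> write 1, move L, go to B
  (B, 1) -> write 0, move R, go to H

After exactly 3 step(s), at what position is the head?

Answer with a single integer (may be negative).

Answer: 3

Derivation:
Step 1: in state A at pos 2, read 0 -> (A,0)->write 1,move R,goto B. Now: state=B, head=3, tape[-3..4]=01010100 (head:       ^)
Step 2: in state B at pos 3, read 0 -> (B,0)->write 1,move L,goto B. Now: state=B, head=2, tape[-3..4]=01010110 (head:      ^)
Step 3: in state B at pos 2, read 1 -> (B,1)->write 0,move R,goto H. Now: state=H, head=3, tape[-3..4]=01010010 (head:       ^)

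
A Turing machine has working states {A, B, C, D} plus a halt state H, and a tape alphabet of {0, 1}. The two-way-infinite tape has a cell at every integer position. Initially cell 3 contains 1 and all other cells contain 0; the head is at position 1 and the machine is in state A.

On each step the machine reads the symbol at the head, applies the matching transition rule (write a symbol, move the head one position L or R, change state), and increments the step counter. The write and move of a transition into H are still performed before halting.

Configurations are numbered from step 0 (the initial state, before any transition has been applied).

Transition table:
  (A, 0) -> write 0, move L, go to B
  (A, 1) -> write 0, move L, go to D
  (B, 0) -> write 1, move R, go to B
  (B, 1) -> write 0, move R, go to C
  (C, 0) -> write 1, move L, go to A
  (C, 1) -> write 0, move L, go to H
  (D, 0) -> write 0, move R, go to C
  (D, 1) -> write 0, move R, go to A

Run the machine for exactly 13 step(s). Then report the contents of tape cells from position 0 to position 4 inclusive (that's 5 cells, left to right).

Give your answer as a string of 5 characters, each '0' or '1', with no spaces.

Answer: 10111

Derivation:
Step 1: in state A at pos 1, read 0 -> (A,0)->write 0,move L,goto B. Now: state=B, head=0, tape[-1..4]=000010 (head:  ^)
Step 2: in state B at pos 0, read 0 -> (B,0)->write 1,move R,goto B. Now: state=B, head=1, tape[-1..4]=010010 (head:   ^)
Step 3: in state B at pos 1, read 0 -> (B,0)->write 1,move R,goto B. Now: state=B, head=2, tape[-1..4]=011010 (head:    ^)
Step 4: in state B at pos 2, read 0 -> (B,0)->write 1,move R,goto B. Now: state=B, head=3, tape[-1..4]=011110 (head:     ^)
Step 5: in state B at pos 3, read 1 -> (B,1)->write 0,move R,goto C. Now: state=C, head=4, tape[-1..5]=0111000 (head:      ^)
Step 6: in state C at pos 4, read 0 -> (C,0)->write 1,move L,goto A. Now: state=A, head=3, tape[-1..5]=0111010 (head:     ^)
Step 7: in state A at pos 3, read 0 -> (A,0)->write 0,move L,goto B. Now: state=B, head=2, tape[-1..5]=0111010 (head:    ^)
Step 8: in state B at pos 2, read 1 -> (B,1)->write 0,move R,goto C. Now: state=C, head=3, tape[-1..5]=0110010 (head:     ^)
Step 9: in state C at pos 3, read 0 -> (C,0)->write 1,move L,goto A. Now: state=A, head=2, tape[-1..5]=0110110 (head:    ^)
Step 10: in state A at pos 2, read 0 -> (A,0)->write 0,move L,goto B. Now: state=B, head=1, tape[-1..5]=0110110 (head:   ^)
Step 11: in state B at pos 1, read 1 -> (B,1)->write 0,move R,goto C. Now: state=C, head=2, tape[-1..5]=0100110 (head:    ^)
Step 12: in state C at pos 2, read 0 -> (C,0)->write 1,move L,goto A. Now: state=A, head=1, tape[-1..5]=0101110 (head:   ^)
Step 13: in state A at pos 1, read 0 -> (A,0)->write 0,move L,goto B. Now: state=B, head=0, tape[-1..5]=0101110 (head:  ^)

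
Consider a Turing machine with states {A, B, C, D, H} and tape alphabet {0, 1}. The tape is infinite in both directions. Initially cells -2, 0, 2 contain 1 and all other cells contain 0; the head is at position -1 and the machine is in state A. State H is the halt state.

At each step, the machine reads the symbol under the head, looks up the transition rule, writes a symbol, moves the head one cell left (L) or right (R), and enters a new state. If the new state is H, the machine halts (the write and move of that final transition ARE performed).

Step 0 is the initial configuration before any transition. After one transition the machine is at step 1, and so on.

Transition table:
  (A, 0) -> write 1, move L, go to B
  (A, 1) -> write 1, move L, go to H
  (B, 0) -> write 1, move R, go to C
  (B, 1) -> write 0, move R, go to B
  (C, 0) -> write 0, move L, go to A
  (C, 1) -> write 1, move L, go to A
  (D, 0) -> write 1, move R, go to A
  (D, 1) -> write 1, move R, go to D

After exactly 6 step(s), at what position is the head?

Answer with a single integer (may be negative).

Step 1: in state A at pos -1, read 0 -> (A,0)->write 1,move L,goto B. Now: state=B, head=-2, tape[-3..3]=0111010 (head:  ^)
Step 2: in state B at pos -2, read 1 -> (B,1)->write 0,move R,goto B. Now: state=B, head=-1, tape[-3..3]=0011010 (head:   ^)
Step 3: in state B at pos -1, read 1 -> (B,1)->write 0,move R,goto B. Now: state=B, head=0, tape[-3..3]=0001010 (head:    ^)
Step 4: in state B at pos 0, read 1 -> (B,1)->write 0,move R,goto B. Now: state=B, head=1, tape[-3..3]=0000010 (head:     ^)
Step 5: in state B at pos 1, read 0 -> (B,0)->write 1,move R,goto C. Now: state=C, head=2, tape[-3..3]=0000110 (head:      ^)
Step 6: in state C at pos 2, read 1 -> (C,1)->write 1,move L,goto A. Now: state=A, head=1, tape[-3..3]=0000110 (head:     ^)

Answer: 1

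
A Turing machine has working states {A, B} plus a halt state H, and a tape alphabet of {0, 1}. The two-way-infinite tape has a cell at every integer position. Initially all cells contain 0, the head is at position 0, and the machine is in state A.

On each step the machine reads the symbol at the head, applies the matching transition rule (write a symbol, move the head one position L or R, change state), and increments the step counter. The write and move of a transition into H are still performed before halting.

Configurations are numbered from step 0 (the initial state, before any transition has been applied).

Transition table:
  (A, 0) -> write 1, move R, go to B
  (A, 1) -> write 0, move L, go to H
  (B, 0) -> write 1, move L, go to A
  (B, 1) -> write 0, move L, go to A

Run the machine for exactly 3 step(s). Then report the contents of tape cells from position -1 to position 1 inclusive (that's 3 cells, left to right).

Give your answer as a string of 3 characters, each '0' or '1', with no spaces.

Answer: 001

Derivation:
Step 1: in state A at pos 0, read 0 -> (A,0)->write 1,move R,goto B. Now: state=B, head=1, tape[-1..2]=0100 (head:   ^)
Step 2: in state B at pos 1, read 0 -> (B,0)->write 1,move L,goto A. Now: state=A, head=0, tape[-1..2]=0110 (head:  ^)
Step 3: in state A at pos 0, read 1 -> (A,1)->write 0,move L,goto H. Now: state=H, head=-1, tape[-2..2]=00010 (head:  ^)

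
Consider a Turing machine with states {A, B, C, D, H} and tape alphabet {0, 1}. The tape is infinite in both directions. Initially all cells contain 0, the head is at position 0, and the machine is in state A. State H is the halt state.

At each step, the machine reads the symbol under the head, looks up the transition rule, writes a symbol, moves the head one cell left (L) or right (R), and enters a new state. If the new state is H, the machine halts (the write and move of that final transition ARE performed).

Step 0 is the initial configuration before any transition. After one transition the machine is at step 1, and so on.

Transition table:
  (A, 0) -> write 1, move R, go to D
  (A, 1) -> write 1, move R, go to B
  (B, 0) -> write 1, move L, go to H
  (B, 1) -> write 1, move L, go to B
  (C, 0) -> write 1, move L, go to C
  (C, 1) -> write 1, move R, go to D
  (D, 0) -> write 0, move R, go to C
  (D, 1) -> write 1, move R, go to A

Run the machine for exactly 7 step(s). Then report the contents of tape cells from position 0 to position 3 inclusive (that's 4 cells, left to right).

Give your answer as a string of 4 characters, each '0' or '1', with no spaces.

Answer: 1110

Derivation:
Step 1: in state A at pos 0, read 0 -> (A,0)->write 1,move R,goto D. Now: state=D, head=1, tape[-1..2]=0100 (head:   ^)
Step 2: in state D at pos 1, read 0 -> (D,0)->write 0,move R,goto C. Now: state=C, head=2, tape[-1..3]=01000 (head:    ^)
Step 3: in state C at pos 2, read 0 -> (C,0)->write 1,move L,goto C. Now: state=C, head=1, tape[-1..3]=01010 (head:   ^)
Step 4: in state C at pos 1, read 0 -> (C,0)->write 1,move L,goto C. Now: state=C, head=0, tape[-1..3]=01110 (head:  ^)
Step 5: in state C at pos 0, read 1 -> (C,1)->write 1,move R,goto D. Now: state=D, head=1, tape[-1..3]=01110 (head:   ^)
Step 6: in state D at pos 1, read 1 -> (D,1)->write 1,move R,goto A. Now: state=A, head=2, tape[-1..3]=01110 (head:    ^)
Step 7: in state A at pos 2, read 1 -> (A,1)->write 1,move R,goto B. Now: state=B, head=3, tape[-1..4]=011100 (head:     ^)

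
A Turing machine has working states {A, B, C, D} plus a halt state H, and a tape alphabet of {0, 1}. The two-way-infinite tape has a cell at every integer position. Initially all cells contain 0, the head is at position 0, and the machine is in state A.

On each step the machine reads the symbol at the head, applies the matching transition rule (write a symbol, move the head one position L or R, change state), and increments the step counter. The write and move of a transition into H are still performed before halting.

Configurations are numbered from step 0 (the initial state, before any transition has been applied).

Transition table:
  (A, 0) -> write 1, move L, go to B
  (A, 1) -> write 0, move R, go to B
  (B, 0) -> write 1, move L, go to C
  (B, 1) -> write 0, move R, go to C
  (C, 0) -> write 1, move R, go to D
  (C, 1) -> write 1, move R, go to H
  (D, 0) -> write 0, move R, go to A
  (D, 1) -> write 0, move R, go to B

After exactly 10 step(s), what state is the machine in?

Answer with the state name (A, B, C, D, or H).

Step 1: in state A at pos 0, read 0 -> (A,0)->write 1,move L,goto B. Now: state=B, head=-1, tape[-2..1]=0010 (head:  ^)
Step 2: in state B at pos -1, read 0 -> (B,0)->write 1,move L,goto C. Now: state=C, head=-2, tape[-3..1]=00110 (head:  ^)
Step 3: in state C at pos -2, read 0 -> (C,0)->write 1,move R,goto D. Now: state=D, head=-1, tape[-3..1]=01110 (head:   ^)
Step 4: in state D at pos -1, read 1 -> (D,1)->write 0,move R,goto B. Now: state=B, head=0, tape[-3..1]=01010 (head:    ^)
Step 5: in state B at pos 0, read 1 -> (B,1)->write 0,move R,goto C. Now: state=C, head=1, tape[-3..2]=010000 (head:     ^)
Step 6: in state C at pos 1, read 0 -> (C,0)->write 1,move R,goto D. Now: state=D, head=2, tape[-3..3]=0100100 (head:      ^)
Step 7: in state D at pos 2, read 0 -> (D,0)->write 0,move R,goto A. Now: state=A, head=3, tape[-3..4]=01001000 (head:       ^)
Step 8: in state A at pos 3, read 0 -> (A,0)->write 1,move L,goto B. Now: state=B, head=2, tape[-3..4]=01001010 (head:      ^)
Step 9: in state B at pos 2, read 0 -> (B,0)->write 1,move L,goto C. Now: state=C, head=1, tape[-3..4]=01001110 (head:     ^)
Step 10: in state C at pos 1, read 1 -> (C,1)->write 1,move R,goto H. Now: state=H, head=2, tape[-3..4]=01001110 (head:      ^)

Answer: H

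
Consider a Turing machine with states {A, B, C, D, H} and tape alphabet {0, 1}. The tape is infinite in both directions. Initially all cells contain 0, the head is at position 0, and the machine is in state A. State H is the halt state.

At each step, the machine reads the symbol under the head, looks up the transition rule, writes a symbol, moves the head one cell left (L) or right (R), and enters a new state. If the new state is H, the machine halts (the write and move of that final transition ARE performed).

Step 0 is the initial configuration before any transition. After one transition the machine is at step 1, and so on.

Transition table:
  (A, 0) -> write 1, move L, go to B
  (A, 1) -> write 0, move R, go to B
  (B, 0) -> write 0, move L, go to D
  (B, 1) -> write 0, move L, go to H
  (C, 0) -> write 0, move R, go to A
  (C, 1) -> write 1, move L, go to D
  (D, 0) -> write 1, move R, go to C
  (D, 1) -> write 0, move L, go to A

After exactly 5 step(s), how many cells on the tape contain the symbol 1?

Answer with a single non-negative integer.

Step 1: in state A at pos 0, read 0 -> (A,0)->write 1,move L,goto B. Now: state=B, head=-1, tape[-2..1]=0010 (head:  ^)
Step 2: in state B at pos -1, read 0 -> (B,0)->write 0,move L,goto D. Now: state=D, head=-2, tape[-3..1]=00010 (head:  ^)
Step 3: in state D at pos -2, read 0 -> (D,0)->write 1,move R,goto C. Now: state=C, head=-1, tape[-3..1]=01010 (head:   ^)
Step 4: in state C at pos -1, read 0 -> (C,0)->write 0,move R,goto A. Now: state=A, head=0, tape[-3..1]=01010 (head:    ^)
Step 5: in state A at pos 0, read 1 -> (A,1)->write 0,move R,goto B. Now: state=B, head=1, tape[-3..2]=010000 (head:     ^)
Cells containing 1 after step 5: {-2} -> 1 cell(s)

Answer: 1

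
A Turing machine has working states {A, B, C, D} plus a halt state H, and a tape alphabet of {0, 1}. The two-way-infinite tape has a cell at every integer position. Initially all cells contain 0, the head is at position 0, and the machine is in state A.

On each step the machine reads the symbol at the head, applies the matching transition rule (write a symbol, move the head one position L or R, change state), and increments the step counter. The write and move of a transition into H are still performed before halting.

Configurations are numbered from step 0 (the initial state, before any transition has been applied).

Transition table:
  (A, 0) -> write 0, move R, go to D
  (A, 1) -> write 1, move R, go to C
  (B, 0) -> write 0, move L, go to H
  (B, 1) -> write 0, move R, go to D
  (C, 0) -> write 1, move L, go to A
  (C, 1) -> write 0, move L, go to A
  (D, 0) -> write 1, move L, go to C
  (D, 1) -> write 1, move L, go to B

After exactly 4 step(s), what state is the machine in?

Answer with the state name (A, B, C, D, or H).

Step 1: in state A at pos 0, read 0 -> (A,0)->write 0,move R,goto D. Now: state=D, head=1, tape[-1..2]=0000 (head:   ^)
Step 2: in state D at pos 1, read 0 -> (D,0)->write 1,move L,goto C. Now: state=C, head=0, tape[-1..2]=0010 (head:  ^)
Step 3: in state C at pos 0, read 0 -> (C,0)->write 1,move L,goto A. Now: state=A, head=-1, tape[-2..2]=00110 (head:  ^)
Step 4: in state A at pos -1, read 0 -> (A,0)->write 0,move R,goto D. Now: state=D, head=0, tape[-2..2]=00110 (head:   ^)

Answer: D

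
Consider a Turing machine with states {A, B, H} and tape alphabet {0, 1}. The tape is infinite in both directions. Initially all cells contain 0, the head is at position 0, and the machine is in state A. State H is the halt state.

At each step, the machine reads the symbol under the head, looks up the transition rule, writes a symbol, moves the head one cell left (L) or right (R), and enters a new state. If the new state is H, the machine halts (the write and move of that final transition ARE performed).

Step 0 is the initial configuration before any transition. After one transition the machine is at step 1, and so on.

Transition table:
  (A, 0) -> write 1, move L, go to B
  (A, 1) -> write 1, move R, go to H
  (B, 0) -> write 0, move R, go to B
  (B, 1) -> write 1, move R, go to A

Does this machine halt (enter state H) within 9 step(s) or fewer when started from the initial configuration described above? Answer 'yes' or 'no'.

Step 1: in state A at pos 0, read 0 -> (A,0)->write 1,move L,goto B. Now: state=B, head=-1, tape[-2..1]=0010 (head:  ^)
Step 2: in state B at pos -1, read 0 -> (B,0)->write 0,move R,goto B. Now: state=B, head=0, tape[-2..1]=0010 (head:   ^)
Step 3: in state B at pos 0, read 1 -> (B,1)->write 1,move R,goto A. Now: state=A, head=1, tape[-2..2]=00100 (head:    ^)
Step 4: in state A at pos 1, read 0 -> (A,0)->write 1,move L,goto B. Now: state=B, head=0, tape[-2..2]=00110 (head:   ^)
Step 5: in state B at pos 0, read 1 -> (B,1)->write 1,move R,goto A. Now: state=A, head=1, tape[-2..2]=00110 (head:    ^)
Step 6: in state A at pos 1, read 1 -> (A,1)->write 1,move R,goto H. Now: state=H, head=2, tape[-2..3]=001100 (head:     ^)
State H reached at step 6; 6 <= 9 -> yes

Answer: yes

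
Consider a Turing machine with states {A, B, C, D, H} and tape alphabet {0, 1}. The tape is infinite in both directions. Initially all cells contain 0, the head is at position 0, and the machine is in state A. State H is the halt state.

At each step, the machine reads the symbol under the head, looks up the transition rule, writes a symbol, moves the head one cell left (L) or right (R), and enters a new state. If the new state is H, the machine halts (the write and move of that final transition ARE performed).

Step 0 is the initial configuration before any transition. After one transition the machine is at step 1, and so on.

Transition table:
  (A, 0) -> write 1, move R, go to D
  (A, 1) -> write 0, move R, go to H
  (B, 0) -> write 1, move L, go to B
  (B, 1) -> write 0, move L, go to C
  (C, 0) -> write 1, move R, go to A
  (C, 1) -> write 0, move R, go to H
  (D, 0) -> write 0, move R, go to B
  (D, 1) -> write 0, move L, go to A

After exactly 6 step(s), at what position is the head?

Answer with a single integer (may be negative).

Answer: 0

Derivation:
Step 1: in state A at pos 0, read 0 -> (A,0)->write 1,move R,goto D. Now: state=D, head=1, tape[-1..2]=0100 (head:   ^)
Step 2: in state D at pos 1, read 0 -> (D,0)->write 0,move R,goto B. Now: state=B, head=2, tape[-1..3]=01000 (head:    ^)
Step 3: in state B at pos 2, read 0 -> (B,0)->write 1,move L,goto B. Now: state=B, head=1, tape[-1..3]=01010 (head:   ^)
Step 4: in state B at pos 1, read 0 -> (B,0)->write 1,move L,goto B. Now: state=B, head=0, tape[-1..3]=01110 (head:  ^)
Step 5: in state B at pos 0, read 1 -> (B,1)->write 0,move L,goto C. Now: state=C, head=-1, tape[-2..3]=000110 (head:  ^)
Step 6: in state C at pos -1, read 0 -> (C,0)->write 1,move R,goto A. Now: state=A, head=0, tape[-2..3]=010110 (head:   ^)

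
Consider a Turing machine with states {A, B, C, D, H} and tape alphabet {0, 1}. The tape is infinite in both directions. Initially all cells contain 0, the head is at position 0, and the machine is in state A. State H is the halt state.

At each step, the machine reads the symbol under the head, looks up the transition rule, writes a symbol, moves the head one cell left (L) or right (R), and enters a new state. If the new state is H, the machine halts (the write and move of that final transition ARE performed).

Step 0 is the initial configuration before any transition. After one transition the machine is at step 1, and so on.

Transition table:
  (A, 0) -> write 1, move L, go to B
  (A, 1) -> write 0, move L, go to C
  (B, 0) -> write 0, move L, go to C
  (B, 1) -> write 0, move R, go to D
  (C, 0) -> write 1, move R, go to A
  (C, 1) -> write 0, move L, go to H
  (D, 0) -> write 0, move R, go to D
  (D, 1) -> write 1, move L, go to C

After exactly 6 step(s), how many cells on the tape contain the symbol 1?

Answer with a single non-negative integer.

Answer: 2

Derivation:
Step 1: in state A at pos 0, read 0 -> (A,0)->write 1,move L,goto B. Now: state=B, head=-1, tape[-2..1]=0010 (head:  ^)
Step 2: in state B at pos -1, read 0 -> (B,0)->write 0,move L,goto C. Now: state=C, head=-2, tape[-3..1]=00010 (head:  ^)
Step 3: in state C at pos -2, read 0 -> (C,0)->write 1,move R,goto A. Now: state=A, head=-1, tape[-3..1]=01010 (head:   ^)
Step 4: in state A at pos -1, read 0 -> (A,0)->write 1,move L,goto B. Now: state=B, head=-2, tape[-3..1]=01110 (head:  ^)
Step 5: in state B at pos -2, read 1 -> (B,1)->write 0,move R,goto D. Now: state=D, head=-1, tape[-3..1]=00110 (head:   ^)
Step 6: in state D at pos -1, read 1 -> (D,1)->write 1,move L,goto C. Now: state=C, head=-2, tape[-3..1]=00110 (head:  ^)
Cells containing 1 after step 6: {-1, 0} -> 2 cell(s)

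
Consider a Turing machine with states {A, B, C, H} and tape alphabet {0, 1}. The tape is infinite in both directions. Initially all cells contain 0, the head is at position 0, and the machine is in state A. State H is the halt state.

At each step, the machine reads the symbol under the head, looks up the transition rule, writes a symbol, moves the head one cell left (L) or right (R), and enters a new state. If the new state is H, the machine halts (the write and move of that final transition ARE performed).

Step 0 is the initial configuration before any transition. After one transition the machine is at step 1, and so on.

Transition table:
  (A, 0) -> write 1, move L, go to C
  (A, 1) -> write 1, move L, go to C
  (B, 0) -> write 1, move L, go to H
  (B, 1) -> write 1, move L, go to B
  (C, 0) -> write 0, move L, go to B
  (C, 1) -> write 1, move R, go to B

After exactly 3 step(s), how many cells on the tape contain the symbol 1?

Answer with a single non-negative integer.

Answer: 2

Derivation:
Step 1: in state A at pos 0, read 0 -> (A,0)->write 1,move L,goto C. Now: state=C, head=-1, tape[-2..1]=0010 (head:  ^)
Step 2: in state C at pos -1, read 0 -> (C,0)->write 0,move L,goto B. Now: state=B, head=-2, tape[-3..1]=00010 (head:  ^)
Step 3: in state B at pos -2, read 0 -> (B,0)->write 1,move L,goto H. Now: state=H, head=-3, tape[-4..1]=001010 (head:  ^)
Cells containing 1 after step 3: {-2, 0} -> 2 cell(s)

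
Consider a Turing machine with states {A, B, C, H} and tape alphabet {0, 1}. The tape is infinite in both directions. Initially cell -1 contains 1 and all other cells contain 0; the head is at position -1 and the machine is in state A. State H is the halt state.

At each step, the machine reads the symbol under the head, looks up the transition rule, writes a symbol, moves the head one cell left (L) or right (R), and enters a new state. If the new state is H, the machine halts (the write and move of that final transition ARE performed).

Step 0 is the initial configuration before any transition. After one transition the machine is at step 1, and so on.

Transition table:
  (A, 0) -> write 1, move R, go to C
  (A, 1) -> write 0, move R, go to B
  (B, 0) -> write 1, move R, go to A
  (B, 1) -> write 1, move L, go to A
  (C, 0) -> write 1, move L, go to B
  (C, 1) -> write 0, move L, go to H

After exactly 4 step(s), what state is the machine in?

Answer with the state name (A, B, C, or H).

Answer: B

Derivation:
Step 1: in state A at pos -1, read 1 -> (A,1)->write 0,move R,goto B. Now: state=B, head=0, tape[-2..1]=0000 (head:   ^)
Step 2: in state B at pos 0, read 0 -> (B,0)->write 1,move R,goto A. Now: state=A, head=1, tape[-2..2]=00100 (head:    ^)
Step 3: in state A at pos 1, read 0 -> (A,0)->write 1,move R,goto C. Now: state=C, head=2, tape[-2..3]=001100 (head:     ^)
Step 4: in state C at pos 2, read 0 -> (C,0)->write 1,move L,goto B. Now: state=B, head=1, tape[-2..3]=001110 (head:    ^)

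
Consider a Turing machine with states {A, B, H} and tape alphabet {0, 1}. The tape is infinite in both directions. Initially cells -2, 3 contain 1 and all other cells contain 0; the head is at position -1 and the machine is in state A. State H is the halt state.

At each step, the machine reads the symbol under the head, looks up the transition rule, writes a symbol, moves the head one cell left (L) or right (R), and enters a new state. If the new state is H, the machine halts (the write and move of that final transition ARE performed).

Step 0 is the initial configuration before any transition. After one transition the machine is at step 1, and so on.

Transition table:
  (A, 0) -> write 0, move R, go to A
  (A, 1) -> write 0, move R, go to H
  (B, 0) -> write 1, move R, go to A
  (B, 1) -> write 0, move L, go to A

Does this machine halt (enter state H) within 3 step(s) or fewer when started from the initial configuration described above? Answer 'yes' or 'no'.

Step 1: in state A at pos -1, read 0 -> (A,0)->write 0,move R,goto A. Now: state=A, head=0, tape[-3..4]=01000010 (head:    ^)
Step 2: in state A at pos 0, read 0 -> (A,0)->write 0,move R,goto A. Now: state=A, head=1, tape[-3..4]=01000010 (head:     ^)
Step 3: in state A at pos 1, read 0 -> (A,0)->write 0,move R,goto A. Now: state=A, head=2, tape[-3..4]=01000010 (head:      ^)
After 3 step(s): state = A (not H) -> not halted within 3 -> no

Answer: no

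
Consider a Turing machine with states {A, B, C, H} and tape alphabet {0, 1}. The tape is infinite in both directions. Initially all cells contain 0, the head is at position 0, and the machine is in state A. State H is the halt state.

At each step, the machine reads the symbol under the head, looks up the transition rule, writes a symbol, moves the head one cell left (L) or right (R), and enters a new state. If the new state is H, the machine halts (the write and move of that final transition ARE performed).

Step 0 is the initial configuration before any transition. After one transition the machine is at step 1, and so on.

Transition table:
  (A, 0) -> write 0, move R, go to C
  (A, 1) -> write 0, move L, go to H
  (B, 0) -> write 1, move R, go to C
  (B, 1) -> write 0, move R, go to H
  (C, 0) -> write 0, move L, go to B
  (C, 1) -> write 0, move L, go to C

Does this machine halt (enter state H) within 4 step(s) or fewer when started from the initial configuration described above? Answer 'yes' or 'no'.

Answer: no

Derivation:
Step 1: in state A at pos 0, read 0 -> (A,0)->write 0,move R,goto C. Now: state=C, head=1, tape[-1..2]=0000 (head:   ^)
Step 2: in state C at pos 1, read 0 -> (C,0)->write 0,move L,goto B. Now: state=B, head=0, tape[-1..2]=0000 (head:  ^)
Step 3: in state B at pos 0, read 0 -> (B,0)->write 1,move R,goto C. Now: state=C, head=1, tape[-1..2]=0100 (head:   ^)
Step 4: in state C at pos 1, read 0 -> (C,0)->write 0,move L,goto B. Now: state=B, head=0, tape[-1..2]=0100 (head:  ^)
After 4 step(s): state = B (not H) -> not halted within 4 -> no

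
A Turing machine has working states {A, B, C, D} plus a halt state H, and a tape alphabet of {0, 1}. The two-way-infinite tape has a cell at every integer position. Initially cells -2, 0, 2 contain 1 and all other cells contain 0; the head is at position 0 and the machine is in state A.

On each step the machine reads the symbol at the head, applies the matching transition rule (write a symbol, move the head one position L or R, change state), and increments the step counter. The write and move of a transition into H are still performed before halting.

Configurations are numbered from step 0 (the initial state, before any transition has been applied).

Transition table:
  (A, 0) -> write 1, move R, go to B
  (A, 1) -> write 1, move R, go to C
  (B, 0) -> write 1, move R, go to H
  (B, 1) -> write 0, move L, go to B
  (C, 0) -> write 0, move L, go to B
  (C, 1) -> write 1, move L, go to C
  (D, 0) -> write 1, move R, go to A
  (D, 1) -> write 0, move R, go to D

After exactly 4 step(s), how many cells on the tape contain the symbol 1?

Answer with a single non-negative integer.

Answer: 3

Derivation:
Step 1: in state A at pos 0, read 1 -> (A,1)->write 1,move R,goto C. Now: state=C, head=1, tape[-3..3]=0101010 (head:     ^)
Step 2: in state C at pos 1, read 0 -> (C,0)->write 0,move L,goto B. Now: state=B, head=0, tape[-3..3]=0101010 (head:    ^)
Step 3: in state B at pos 0, read 1 -> (B,1)->write 0,move L,goto B. Now: state=B, head=-1, tape[-3..3]=0100010 (head:   ^)
Step 4: in state B at pos -1, read 0 -> (B,0)->write 1,move R,goto H. Now: state=H, head=0, tape[-3..3]=0110010 (head:    ^)
Cells containing 1 after step 4: {-2, -1, 2} -> 3 cell(s)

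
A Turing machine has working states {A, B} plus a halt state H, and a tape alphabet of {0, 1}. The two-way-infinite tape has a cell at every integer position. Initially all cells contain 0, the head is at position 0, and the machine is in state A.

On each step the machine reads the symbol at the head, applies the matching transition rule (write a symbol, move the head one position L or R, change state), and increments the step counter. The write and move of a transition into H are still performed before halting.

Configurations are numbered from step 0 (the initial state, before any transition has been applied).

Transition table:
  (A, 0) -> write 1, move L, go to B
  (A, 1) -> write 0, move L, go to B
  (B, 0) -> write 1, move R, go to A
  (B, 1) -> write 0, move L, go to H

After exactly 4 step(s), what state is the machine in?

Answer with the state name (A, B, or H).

Answer: H

Derivation:
Step 1: in state A at pos 0, read 0 -> (A,0)->write 1,move L,goto B. Now: state=B, head=-1, tape[-2..1]=0010 (head:  ^)
Step 2: in state B at pos -1, read 0 -> (B,0)->write 1,move R,goto A. Now: state=A, head=0, tape[-2..1]=0110 (head:   ^)
Step 3: in state A at pos 0, read 1 -> (A,1)->write 0,move L,goto B. Now: state=B, head=-1, tape[-2..1]=0100 (head:  ^)
Step 4: in state B at pos -1, read 1 -> (B,1)->write 0,move L,goto H. Now: state=H, head=-2, tape[-3..1]=00000 (head:  ^)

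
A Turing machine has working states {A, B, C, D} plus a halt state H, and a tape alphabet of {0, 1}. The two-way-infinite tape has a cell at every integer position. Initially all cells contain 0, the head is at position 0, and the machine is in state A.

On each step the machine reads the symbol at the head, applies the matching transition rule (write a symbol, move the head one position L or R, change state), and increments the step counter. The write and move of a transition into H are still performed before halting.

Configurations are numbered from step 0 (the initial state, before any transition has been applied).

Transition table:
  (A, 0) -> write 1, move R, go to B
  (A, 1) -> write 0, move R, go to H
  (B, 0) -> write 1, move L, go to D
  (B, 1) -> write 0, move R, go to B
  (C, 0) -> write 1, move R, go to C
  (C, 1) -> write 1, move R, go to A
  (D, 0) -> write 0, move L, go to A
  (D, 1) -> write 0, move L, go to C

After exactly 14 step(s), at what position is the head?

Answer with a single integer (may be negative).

Answer: 2

Derivation:
Step 1: in state A at pos 0, read 0 -> (A,0)->write 1,move R,goto B. Now: state=B, head=1, tape[-1..2]=0100 (head:   ^)
Step 2: in state B at pos 1, read 0 -> (B,0)->write 1,move L,goto D. Now: state=D, head=0, tape[-1..2]=0110 (head:  ^)
Step 3: in state D at pos 0, read 1 -> (D,1)->write 0,move L,goto C. Now: state=C, head=-1, tape[-2..2]=00010 (head:  ^)
Step 4: in state C at pos -1, read 0 -> (C,0)->write 1,move R,goto C. Now: state=C, head=0, tape[-2..2]=01010 (head:   ^)
Step 5: in state C at pos 0, read 0 -> (C,0)->write 1,move R,goto C. Now: state=C, head=1, tape[-2..2]=01110 (head:    ^)
Step 6: in state C at pos 1, read 1 -> (C,1)->write 1,move R,goto A. Now: state=A, head=2, tape[-2..3]=011100 (head:     ^)
Step 7: in state A at pos 2, read 0 -> (A,0)->write 1,move R,goto B. Now: state=B, head=3, tape[-2..4]=0111100 (head:      ^)
Step 8: in state B at pos 3, read 0 -> (B,0)->write 1,move L,goto D. Now: state=D, head=2, tape[-2..4]=0111110 (head:     ^)
Step 9: in state D at pos 2, read 1 -> (D,1)->write 0,move L,goto C. Now: state=C, head=1, tape[-2..4]=0111010 (head:    ^)
Step 10: in state C at pos 1, read 1 -> (C,1)->write 1,move R,goto A. Now: state=A, head=2, tape[-2..4]=0111010 (head:     ^)
Step 11: in state A at pos 2, read 0 -> (A,0)->write 1,move R,goto B. Now: state=B, head=3, tape[-2..4]=0111110 (head:      ^)
Step 12: in state B at pos 3, read 1 -> (B,1)->write 0,move R,goto B. Now: state=B, head=4, tape[-2..5]=01111000 (head:       ^)
Step 13: in state B at pos 4, read 0 -> (B,0)->write 1,move L,goto D. Now: state=D, head=3, tape[-2..5]=01111010 (head:      ^)
Step 14: in state D at pos 3, read 0 -> (D,0)->write 0,move L,goto A. Now: state=A, head=2, tape[-2..5]=01111010 (head:     ^)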